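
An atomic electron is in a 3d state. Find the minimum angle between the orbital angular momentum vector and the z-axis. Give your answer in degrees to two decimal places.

θ_min ≈ 35.26°

For 3d, l = 2.
|L| = ℏ√(l(l+1)) = √6 ℏ.
The smallest angle corresponds to the largest L_z, i.e. m_l = l = 2, giving L_z = 2ℏ.
cos θ_min = 2/√6, so θ_min ≈ 35.26°.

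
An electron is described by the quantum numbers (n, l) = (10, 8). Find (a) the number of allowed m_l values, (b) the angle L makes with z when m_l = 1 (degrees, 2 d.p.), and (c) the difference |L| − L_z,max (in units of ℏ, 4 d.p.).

17 values; θ(m_l=1) ≈ 83.23°; |L|−L_z,max ≈ 0.4853ℏ

There are 2l+1 = 17 values of m_l.
For m_l = 1: cos θ = 1/√72, θ ≈ 83.23°.
|L| − L_z,max = (6√2 − 8)ℏ ≈ 0.4853ℏ.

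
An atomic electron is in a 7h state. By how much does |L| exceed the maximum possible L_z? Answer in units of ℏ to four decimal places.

7h means n = 7, l = 5.
|L| = √30 ℏ ≈ 5.4772ℏ, while L_z,max = lℏ = 5ℏ.
The difference is (√30 − 5)ℏ ≈ 0.4772ℏ.

|L| − L_z,max ≈ 0.4772ℏ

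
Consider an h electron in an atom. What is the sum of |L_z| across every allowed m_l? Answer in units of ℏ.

Σ|L_z| = 30 ℏ

For an h orbital, l = 5.
The allowed m_l values are -5, -4, -3, -2, -1, 0, 1, 2, 3, 4, 5.
Σ|m_l| = 2·5(5+1)/2 = 30.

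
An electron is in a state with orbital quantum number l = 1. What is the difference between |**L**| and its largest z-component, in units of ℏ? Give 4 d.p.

|L| − L_z,max ≈ 0.4142ℏ

|L| = √2 ℏ ≈ 1.4142ℏ, while L_z,max = lℏ = 1ℏ.
The difference is (√2 − 1)ℏ ≈ 0.4142ℏ.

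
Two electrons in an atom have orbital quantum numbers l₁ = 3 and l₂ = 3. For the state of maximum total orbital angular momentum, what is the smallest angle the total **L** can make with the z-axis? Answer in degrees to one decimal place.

L runs from |3 − 3| = 0 to 3 + 3 = 6.
So L can be 0, 1, 2, 3, 4, 5, 6.
The maximum is L = 6, with |L_tot| = ℏ√(6·7) = √42 ℏ.
The minimum angle with z is arccos(6/√42) ≈ 22.2°.

θ_min ≈ 22.2°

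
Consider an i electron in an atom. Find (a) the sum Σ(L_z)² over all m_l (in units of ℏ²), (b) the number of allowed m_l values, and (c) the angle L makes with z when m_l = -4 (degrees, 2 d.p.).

The letter i corresponds to l = 6.
Σ m_l² = 182, so Σ(L_z)² = 182 ℏ².
There are 2l+1 = 13 values of m_l.
For m_l = -4: cos θ = -4/√42, θ ≈ 128.11°.

Σ(L_z)² = 182 ℏ²; 13 values; θ(m_l=-4) ≈ 128.11°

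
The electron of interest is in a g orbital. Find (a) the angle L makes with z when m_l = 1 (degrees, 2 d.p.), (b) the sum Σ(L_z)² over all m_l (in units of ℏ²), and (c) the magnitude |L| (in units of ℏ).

A g state has l = 4.
For m_l = 1: cos θ = 1/√20, θ ≈ 77.08°.
Σ m_l² = 60, so Σ(L_z)² = 60 ℏ².
|L| = ℏ√(4·5) = 2√5 ℏ ≈ 4.472ℏ.

θ(m_l=1) ≈ 77.08°; Σ(L_z)² = 60 ℏ²; |L| = 2√5 ℏ ≈ 4.472ℏ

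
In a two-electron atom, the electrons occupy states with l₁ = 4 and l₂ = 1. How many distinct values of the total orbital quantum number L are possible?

Angular momentum addition gives L = |l₁ − l₂|, …, l₁ + l₂.
So L can be 3, 4, 5.
That is 3 values.

3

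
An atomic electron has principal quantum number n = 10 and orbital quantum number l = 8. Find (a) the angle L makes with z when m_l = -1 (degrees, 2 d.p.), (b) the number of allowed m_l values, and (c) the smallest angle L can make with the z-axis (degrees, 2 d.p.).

For m_l = -1: cos θ = -1/√72, θ ≈ 96.77°.
There are 2l+1 = 17 values of m_l.
cos θ_min = 8/√72, so θ_min ≈ 19.47°.

θ(m_l=-1) ≈ 96.77°; 17 values; θ_min ≈ 19.47°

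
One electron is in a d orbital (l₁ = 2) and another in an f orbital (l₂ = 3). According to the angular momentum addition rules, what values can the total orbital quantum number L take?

The total orbital quantum number L ranges from |l₁ − l₂| to l₁ + l₂ in integer steps.
Allowed values: L = 1, 2, 3, 4, 5.

L = 1, 2, 3, 4, 5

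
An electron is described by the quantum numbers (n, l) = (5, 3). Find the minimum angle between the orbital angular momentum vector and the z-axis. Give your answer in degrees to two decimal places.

θ_min ≈ 30.00°

|L|² = l(l+1)ℏ² = 12ℏ², so |L| = 2√3 ℏ.
The smallest angle corresponds to the largest L_z, i.e. m_l = l = 3, giving L_z = 3ℏ.
cos θ_min = 3/√12, so θ_min ≈ 30.00°.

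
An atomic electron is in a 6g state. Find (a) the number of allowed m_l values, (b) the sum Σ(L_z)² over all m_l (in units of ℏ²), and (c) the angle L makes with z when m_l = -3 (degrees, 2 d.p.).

The 6g subshell has l = 4.
There are 2l+1 = 9 values of m_l.
Σ m_l² = 60, so Σ(L_z)² = 60 ℏ².
For m_l = -3: cos θ = -3/√20, θ ≈ 132.13°.

9 values; Σ(L_z)² = 60 ℏ²; θ(m_l=-3) ≈ 132.13°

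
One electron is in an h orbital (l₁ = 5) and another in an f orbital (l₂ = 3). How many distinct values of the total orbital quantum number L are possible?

7

The total orbital quantum number L ranges from |l₁ − l₂| to l₁ + l₂ in integer steps.
L ∈ {2, 3, 4, 5, 6, 7, 8}.
That is 7 values.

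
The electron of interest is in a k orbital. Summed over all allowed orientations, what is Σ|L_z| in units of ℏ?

A k state has l = 7.
m_l ∈ {-7, -6, -5, -4, -3, -2, -1, 0, 1, 2, 3, 4, 5, 6, 7}.
Σ|m_l| = 2·7(7+1)/2 = 56.

Σ|L_z| = 56 ℏ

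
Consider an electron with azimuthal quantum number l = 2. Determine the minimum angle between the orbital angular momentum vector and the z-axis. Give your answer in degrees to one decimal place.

θ_min ≈ 35.3°

|L| = √(l(l+1)) ℏ = √6 ℏ.
The smallest angle corresponds to the largest L_z, i.e. m_l = l = 2, giving L_z = 2ℏ.
cos θ_min = 2/√6, so θ_min ≈ 35.3°.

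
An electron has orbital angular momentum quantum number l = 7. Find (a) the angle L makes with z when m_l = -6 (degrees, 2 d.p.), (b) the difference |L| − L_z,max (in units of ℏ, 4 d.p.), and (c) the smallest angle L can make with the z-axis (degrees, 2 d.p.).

For m_l = -6: cos θ = -6/√56, θ ≈ 143.30°.
|L| − L_z,max = (2√14 − 7)ℏ ≈ 0.4833ℏ.
cos θ_min = 7/√56, so θ_min ≈ 20.70°.

θ(m_l=-6) ≈ 143.30°; |L|−L_z,max ≈ 0.4833ℏ; θ_min ≈ 20.70°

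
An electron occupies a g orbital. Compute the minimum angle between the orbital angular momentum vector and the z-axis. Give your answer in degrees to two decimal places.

θ_min ≈ 26.57°

The letter g corresponds to l = 4.
|L|² = l(l+1)ℏ² = 20ℏ², so |L| = 2√5 ℏ.
The smallest angle corresponds to the largest L_z, i.e. m_l = l = 4, giving L_z = 4ℏ.
cos θ_min = 4/√20, so θ_min ≈ 26.57°.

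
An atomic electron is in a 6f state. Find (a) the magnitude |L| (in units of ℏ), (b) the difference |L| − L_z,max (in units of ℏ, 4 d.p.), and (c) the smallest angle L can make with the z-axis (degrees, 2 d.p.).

The 6f subshell has l = 3.
|L| = ℏ√(3·4) = 2√3 ℏ ≈ 3.464ℏ.
|L| − L_z,max = (2√3 − 3)ℏ ≈ 0.4641ℏ.
cos θ_min = 3/√12, so θ_min ≈ 30.00°.

|L| = 2√3 ℏ ≈ 3.464ℏ; |L|−L_z,max ≈ 0.4641ℏ; θ_min ≈ 30.00°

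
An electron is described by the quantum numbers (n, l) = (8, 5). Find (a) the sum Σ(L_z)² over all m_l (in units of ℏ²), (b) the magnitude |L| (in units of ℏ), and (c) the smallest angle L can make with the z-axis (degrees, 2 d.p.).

Σ(L_z)² = 110 ℏ²; |L| = √30 ℏ ≈ 5.477ℏ; θ_min ≈ 24.09°

Σ m_l² = 110, so Σ(L_z)² = 110 ℏ².
|L| = ℏ√(5·6) = √30 ℏ ≈ 5.477ℏ.
cos θ_min = 5/√30, so θ_min ≈ 24.09°.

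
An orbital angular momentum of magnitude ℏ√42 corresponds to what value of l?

l = 6

(|L|/ℏ)² = l(l+1) = 42.
l² + l − 42 = 0 ⇒ l = 6.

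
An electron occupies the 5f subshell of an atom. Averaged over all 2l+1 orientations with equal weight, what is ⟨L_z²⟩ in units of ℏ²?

For 5f, l = 3.
The allowed m_l values are -3, -2, -1, 0, 1, 2, 3.
⟨L_z²⟩ = ℏ²·(Σ m_l²)/(2l+1) = ℏ²·28/7 = 4ℏ².

⟨L_z²⟩ = 4 ℏ²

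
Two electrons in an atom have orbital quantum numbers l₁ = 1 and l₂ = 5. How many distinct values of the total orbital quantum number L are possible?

3

Angular momentum addition gives L = |l₁ − l₂|, …, l₁ + l₂.
L ∈ {4, 5, 6}.
That is 3 values.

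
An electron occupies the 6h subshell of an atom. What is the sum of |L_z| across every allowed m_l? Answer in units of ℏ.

Σ|L_z| = 30 ℏ

6h means n = 6, l = 5.
m_l runs from −5 to 5, i.e. {-5, -4, -3, -2, -1, 0, 1, 2, 3, 4, 5}.
Σ|m_l| = 2(1+2+…+5) = 30.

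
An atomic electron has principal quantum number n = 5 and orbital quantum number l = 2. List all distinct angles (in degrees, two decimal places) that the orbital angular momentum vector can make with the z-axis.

|L|² = l(l+1)ℏ² = 6ℏ², so |L| = √6 ℏ.
cos θ = m_l/√6 for each m_l ∈ {-2, -1, 0, 1, 2}.

θ ∈ {35.26°, 65.91°, 90.00°, 114.09°, 144.74°}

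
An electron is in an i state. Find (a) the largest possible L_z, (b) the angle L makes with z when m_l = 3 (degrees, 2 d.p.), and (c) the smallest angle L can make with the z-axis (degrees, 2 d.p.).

L_z,max = 6ℏ; θ(m_l=3) ≈ 62.42°; θ_min ≈ 22.21°

The letter i corresponds to l = 6.
L_z,max = lℏ = 6ℏ.
For m_l = 3: cos θ = 3/√42, θ ≈ 62.42°.
cos θ_min = 6/√42, so θ_min ≈ 22.21°.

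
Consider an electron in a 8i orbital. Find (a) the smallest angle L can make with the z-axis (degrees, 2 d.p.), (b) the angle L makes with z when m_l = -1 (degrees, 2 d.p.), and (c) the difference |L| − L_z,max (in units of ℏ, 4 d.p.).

The 8i subshell has l = 6.
cos θ_min = 6/√42, so θ_min ≈ 22.21°.
For m_l = -1: cos θ = -1/√42, θ ≈ 98.88°.
|L| − L_z,max = (√42 − 6)ℏ ≈ 0.4807ℏ.

θ_min ≈ 22.21°; θ(m_l=-1) ≈ 98.88°; |L|−L_z,max ≈ 0.4807ℏ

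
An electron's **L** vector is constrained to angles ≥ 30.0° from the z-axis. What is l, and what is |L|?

cos²θ_min = l/(l+1) = 0.7500.
Solving: l = 3.
Then |L| = ℏ√(3·4) = 2√3 ℏ.

l = 3, |L| = 2√3 ℏ ≈ 3.464ℏ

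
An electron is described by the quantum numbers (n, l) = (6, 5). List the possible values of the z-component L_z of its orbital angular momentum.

L_z ∈ {−5ℏ, −4ℏ, −3ℏ, −2ℏ, −ℏ, 0, ℏ, 2ℏ, 3ℏ, 4ℏ, 5ℏ}

L_z = m_l ℏ with m_l ranging from −l to +l in integer steps.
For l = 5: m_l ∈ {-5, -4, -3, -2, -1, 0, 1, 2, 3, 4, 5}.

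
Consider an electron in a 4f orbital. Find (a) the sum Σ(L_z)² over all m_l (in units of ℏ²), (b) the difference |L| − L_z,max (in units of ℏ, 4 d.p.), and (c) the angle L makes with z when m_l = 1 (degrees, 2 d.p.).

4f means n = 4, l = 3.
Σ m_l² = 28, so Σ(L_z)² = 28 ℏ².
|L| − L_z,max = (2√3 − 3)ℏ ≈ 0.4641ℏ.
For m_l = 1: cos θ = 1/√12, θ ≈ 73.22°.

Σ(L_z)² = 28 ℏ²; |L|−L_z,max ≈ 0.4641ℏ; θ(m_l=1) ≈ 73.22°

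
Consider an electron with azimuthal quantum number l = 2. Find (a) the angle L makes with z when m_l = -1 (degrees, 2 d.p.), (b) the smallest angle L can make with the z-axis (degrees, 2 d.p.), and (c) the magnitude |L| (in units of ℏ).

θ(m_l=-1) ≈ 114.09°; θ_min ≈ 35.26°; |L| = √6 ℏ ≈ 2.449ℏ

For m_l = -1: cos θ = -1/√6, θ ≈ 114.09°.
cos θ_min = 2/√6, so θ_min ≈ 35.26°.
|L| = ℏ√(2·3) = √6 ℏ ≈ 2.449ℏ.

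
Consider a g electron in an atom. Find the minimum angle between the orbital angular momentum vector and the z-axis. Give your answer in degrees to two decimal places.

θ_min ≈ 26.57°

For a g orbital, l = 4.
|L| = ℏ√(l(l+1)) = 2√5 ℏ.
The smallest angle corresponds to the largest L_z, i.e. m_l = l = 4, giving L_z = 4ℏ.
cos θ_min = 4/√20, so θ_min ≈ 26.57°.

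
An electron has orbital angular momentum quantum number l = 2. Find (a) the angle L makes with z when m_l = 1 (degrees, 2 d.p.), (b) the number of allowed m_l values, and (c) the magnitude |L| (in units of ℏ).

θ(m_l=1) ≈ 65.91°; 5 values; |L| = √6 ℏ ≈ 2.449ℏ

For m_l = 1: cos θ = 1/√6, θ ≈ 65.91°.
There are 2l+1 = 5 values of m_l.
|L| = ℏ√(2·3) = √6 ℏ ≈ 2.449ℏ.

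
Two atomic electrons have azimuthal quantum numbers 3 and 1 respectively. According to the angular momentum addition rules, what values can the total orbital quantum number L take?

L = 2, 3, 4

L runs from |3 − 1| = 2 to 3 + 1 = 4.
So L can be 2, 3, 4.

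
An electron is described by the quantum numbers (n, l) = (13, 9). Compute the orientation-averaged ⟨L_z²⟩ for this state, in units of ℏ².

⟨L_z²⟩ = 30 ℏ²

m_l runs from −9 to 9, i.e. {-9, -8, -7, -6, -5, -4, -3, -2, -1, 0, 1, 2, 3, 4, 5, 6, 7, 8, 9}.
⟨L_z²⟩ = ℏ²·l(l+1)/3 = 30ℏ².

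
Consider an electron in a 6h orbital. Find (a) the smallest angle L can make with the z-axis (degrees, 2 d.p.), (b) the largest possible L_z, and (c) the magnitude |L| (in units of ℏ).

θ_min ≈ 24.09°; L_z,max = 5ℏ; |L| = √30 ℏ ≈ 5.477ℏ

6h means n = 6, l = 5.
cos θ_min = 5/√30, so θ_min ≈ 24.09°.
L_z,max = lℏ = 5ℏ.
|L| = ℏ√(5·6) = √30 ℏ ≈ 5.477ℏ.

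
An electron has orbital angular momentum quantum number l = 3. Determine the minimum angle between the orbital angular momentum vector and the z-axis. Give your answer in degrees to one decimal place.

|L|² = l(l+1)ℏ² = 12ℏ², so |L| = 2√3 ℏ.
The smallest angle corresponds to the largest L_z, i.e. m_l = l = 3, giving L_z = 3ℏ.
cos θ_min = 3/√12, so θ_min ≈ 30.0°.

θ_min ≈ 30.0°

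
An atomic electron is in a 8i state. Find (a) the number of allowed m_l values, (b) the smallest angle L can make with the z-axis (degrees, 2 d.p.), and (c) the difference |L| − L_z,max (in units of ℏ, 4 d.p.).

For 8i, l = 6.
There are 2l+1 = 13 values of m_l.
cos θ_min = 6/√42, so θ_min ≈ 22.21°.
|L| − L_z,max = (√42 − 6)ℏ ≈ 0.4807ℏ.

13 values; θ_min ≈ 22.21°; |L|−L_z,max ≈ 0.4807ℏ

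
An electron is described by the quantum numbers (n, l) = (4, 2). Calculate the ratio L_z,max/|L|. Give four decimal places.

|L| = √6 ℏ ≈ 2.4495ℏ, while L_z,max = lℏ = 2ℏ.
L_z,max/|L| = 2/√6 = 0.8165.

L_z,max/|L| = 0.8165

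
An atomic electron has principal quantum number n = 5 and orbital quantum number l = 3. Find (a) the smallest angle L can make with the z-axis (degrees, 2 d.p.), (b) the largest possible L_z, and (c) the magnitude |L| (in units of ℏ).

θ_min ≈ 30.00°; L_z,max = 3ℏ; |L| = 2√3 ℏ ≈ 3.464ℏ

cos θ_min = 3/√12, so θ_min ≈ 30.00°.
L_z,max = lℏ = 3ℏ.
|L| = ℏ√(3·4) = 2√3 ℏ ≈ 3.464ℏ.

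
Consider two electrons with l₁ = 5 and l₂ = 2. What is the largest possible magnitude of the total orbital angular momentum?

|L_tot|_max = 2√14 ℏ ≈ 7.483ℏ

By the triangle rule, |l₁ − l₂| ≤ L ≤ l₁ + l₂.
Allowed values: L = 3, 4, 5, 6, 7.
The largest magnitude corresponds to L = 7: |L_tot| = ℏ√(7·8) = 2√14 ℏ.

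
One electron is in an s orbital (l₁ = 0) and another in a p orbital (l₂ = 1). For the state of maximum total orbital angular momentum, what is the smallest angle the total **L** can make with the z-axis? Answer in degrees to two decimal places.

θ_min ≈ 45.00°

By the triangle rule, |l₁ − l₂| ≤ L ≤ l₁ + l₂.
L ∈ {1}.
The maximum is L = 1, with |L_tot| = ℏ√(1·2) = √2 ℏ.
The minimum angle with z is arccos(1/√2) ≈ 45.00°.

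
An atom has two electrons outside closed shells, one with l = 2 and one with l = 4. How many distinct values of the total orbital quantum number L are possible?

5

L runs from |2 − 4| = 2 to 2 + 4 = 6.
So L can be 2, 3, 4, 5, 6.
That is 5 values.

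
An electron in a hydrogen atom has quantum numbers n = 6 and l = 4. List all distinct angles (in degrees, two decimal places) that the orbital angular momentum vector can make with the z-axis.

|L|² = l(l+1)ℏ² = 20ℏ², so |L| = 2√5 ℏ.
cos θ = m_l/√20 for each m_l ∈ {-4, -3, -2, -1, 0, 1, 2, 3, 4}.

θ ∈ {26.57°, 47.87°, 63.43°, 77.08°, 90.00°, 102.92°, 116.57°, 132.13°, 153.43°}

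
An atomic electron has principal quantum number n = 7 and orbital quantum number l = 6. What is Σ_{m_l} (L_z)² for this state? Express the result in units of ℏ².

Σ(L_z)² = 182 ℏ²

m_l runs from −6 to 6, i.e. {-6, -5, -4, -3, -2, -1, 0, 1, 2, 3, 4, 5, 6}.
Σ m_l² = 2·(1 + 4 + 9 + 16 + 25 + 36) = 182.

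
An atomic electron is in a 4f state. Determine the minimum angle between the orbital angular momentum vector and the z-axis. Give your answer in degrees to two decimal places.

θ_min ≈ 30.00°

For 4f, l = 3.
|L| = √(l(l+1)) ℏ = 2√3 ℏ.
The smallest angle corresponds to the largest L_z, i.e. m_l = l = 3, giving L_z = 3ℏ.
cos θ_min = 3/√12, so θ_min ≈ 30.00°.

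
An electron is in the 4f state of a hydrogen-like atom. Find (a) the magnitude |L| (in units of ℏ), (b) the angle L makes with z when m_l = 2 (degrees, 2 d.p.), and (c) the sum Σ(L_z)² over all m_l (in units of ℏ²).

|L| = 2√3 ℏ ≈ 3.464ℏ; θ(m_l=2) ≈ 54.74°; Σ(L_z)² = 28 ℏ²

For 4f, l = 3.
|L| = ℏ√(3·4) = 2√3 ℏ ≈ 3.464ℏ.
For m_l = 2: cos θ = 2/√12, θ ≈ 54.74°.
Σ m_l² = 28, so Σ(L_z)² = 28 ℏ².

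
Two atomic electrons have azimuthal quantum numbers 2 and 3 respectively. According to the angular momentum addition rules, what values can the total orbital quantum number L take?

By the triangle rule, |l₁ − l₂| ≤ L ≤ l₁ + l₂.
So L can be 1, 2, 3, 4, 5.

L = 1, 2, 3, 4, 5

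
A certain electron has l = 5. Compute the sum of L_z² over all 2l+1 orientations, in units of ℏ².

m_l runs from −5 to 5, i.e. {-5, -4, -3, -2, -1, 0, 1, 2, 3, 4, 5}.
Summing m² from −5 to 5: Σ m_l² = 110.

Σ(L_z)² = 110 ℏ²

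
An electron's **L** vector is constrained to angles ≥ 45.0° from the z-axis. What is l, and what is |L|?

l = 1, |L| = √2 ℏ ≈ 1.414ℏ

cos²θ_min = l/(l+1) = 0.5000.
Thus l = 0.5000/(1 − 0.5000) ≈ 1.
Then |L| = ℏ√(1·2) = √2 ℏ.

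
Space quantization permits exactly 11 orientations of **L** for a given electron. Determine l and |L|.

l = 5, |L| = √30 ℏ ≈ 5.477ℏ

2l + 1 = 11 ⇒ l = 5.
|L| = ℏ√(l(l+1)) = ℏ√(5·6) = √30 ℏ.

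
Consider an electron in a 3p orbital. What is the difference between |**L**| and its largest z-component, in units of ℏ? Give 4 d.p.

|L| − L_z,max ≈ 0.4142ℏ

The 3p subshell has l = 1.
|L| = √2 ℏ ≈ 1.4142ℏ, while L_z,max = lℏ = 1ℏ.
The difference is (√2 − 1)ℏ ≈ 0.4142ℏ.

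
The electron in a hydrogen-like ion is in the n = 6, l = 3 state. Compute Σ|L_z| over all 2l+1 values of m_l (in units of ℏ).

Σ|L_z| = 12 ℏ

m_l runs from −3 to 3, i.e. {-3, -2, -1, 0, 1, 2, 3}.
Σ|m_l| = l(l+1) = 12.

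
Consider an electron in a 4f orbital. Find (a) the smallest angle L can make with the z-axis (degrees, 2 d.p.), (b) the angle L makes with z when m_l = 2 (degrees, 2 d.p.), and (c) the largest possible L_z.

θ_min ≈ 30.00°; θ(m_l=2) ≈ 54.74°; L_z,max = 3ℏ

4f means n = 4, l = 3.
cos θ_min = 3/√12, so θ_min ≈ 30.00°.
For m_l = 2: cos θ = 2/√12, θ ≈ 54.74°.
L_z,max = lℏ = 3ℏ.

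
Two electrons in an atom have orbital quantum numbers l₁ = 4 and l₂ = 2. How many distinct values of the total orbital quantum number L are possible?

5

The total orbital quantum number L ranges from |l₁ − l₂| to l₁ + l₂ in integer steps.
L ∈ {2, 3, 4, 5, 6}.
That is 5 values.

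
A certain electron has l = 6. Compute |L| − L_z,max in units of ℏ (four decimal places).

|L| = √42 ℏ ≈ 6.4807ℏ, while L_z,max = lℏ = 6ℏ.
The difference is (√42 − 6)ℏ ≈ 0.4807ℏ.

|L| − L_z,max ≈ 0.4807ℏ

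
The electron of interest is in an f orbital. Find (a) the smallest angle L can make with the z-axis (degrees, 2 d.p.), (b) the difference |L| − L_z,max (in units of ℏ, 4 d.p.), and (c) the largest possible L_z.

For an f orbital, l = 3.
cos θ_min = 3/√12, so θ_min ≈ 30.00°.
|L| − L_z,max = (2√3 − 3)ℏ ≈ 0.4641ℏ.
L_z,max = lℏ = 3ℏ.

θ_min ≈ 30.00°; |L|−L_z,max ≈ 0.4641ℏ; L_z,max = 3ℏ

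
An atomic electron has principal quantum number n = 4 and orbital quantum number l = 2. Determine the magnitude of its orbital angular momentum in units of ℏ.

|L| = ℏ√(l(l+1)) = ℏ√(2·3) = √6 ℏ

|L| = √6 ℏ ≈ 2.449ℏ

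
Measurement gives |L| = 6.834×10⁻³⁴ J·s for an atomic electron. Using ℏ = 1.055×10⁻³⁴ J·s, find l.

l = 6

|L|/ℏ = (6.834×10⁻³⁴)/(1.055×10⁻³⁴) ≈ 6.478.
(|L|/ℏ)² = l(l+1) ≈ 41.96 ⇒ l = 6.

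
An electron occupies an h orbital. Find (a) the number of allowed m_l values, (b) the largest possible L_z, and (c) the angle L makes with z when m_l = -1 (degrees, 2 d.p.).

11 values; L_z,max = 5ℏ; θ(m_l=-1) ≈ 100.52°

For an h orbital, l = 5.
There are 2l+1 = 11 values of m_l.
L_z,max = lℏ = 5ℏ.
For m_l = -1: cos θ = -1/√30, θ ≈ 100.52°.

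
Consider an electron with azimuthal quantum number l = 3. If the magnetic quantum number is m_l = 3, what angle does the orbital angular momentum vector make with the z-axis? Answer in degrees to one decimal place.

θ ≈ 30.0°

|L| = √(l(l+1)) ℏ = 2√3 ℏ.
L_z = m_l ℏ = 3ℏ.
cos θ = L_z/|L| = 3/√12, so θ ≈ 30.0°.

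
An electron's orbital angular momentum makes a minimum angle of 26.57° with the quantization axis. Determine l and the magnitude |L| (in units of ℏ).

At minimum angle, m_l = l, so cos θ = l/√(l(l+1)); cos²θ = l/(l+1) = 0.7999.
Solving: l = 4.
Then |L| = ℏ√(4·5) = 2√5 ℏ.

l = 4, |L| = 2√5 ℏ ≈ 4.472ℏ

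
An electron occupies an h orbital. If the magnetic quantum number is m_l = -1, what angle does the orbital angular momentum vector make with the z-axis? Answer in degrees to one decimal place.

An h state has l = 5.
|L| = √(l(l+1)) ℏ = √30 ℏ.
L_z = m_l ℏ = −1ℏ.
cos θ = L_z/|L| = -1/√30, so θ ≈ 100.5°.

θ ≈ 100.5°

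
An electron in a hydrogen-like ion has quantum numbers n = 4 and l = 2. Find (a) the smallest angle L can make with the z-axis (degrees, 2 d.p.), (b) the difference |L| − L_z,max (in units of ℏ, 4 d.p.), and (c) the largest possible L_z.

cos θ_min = 2/√6, so θ_min ≈ 35.26°.
|L| − L_z,max = (√6 − 2)ℏ ≈ 0.4495ℏ.
L_z,max = lℏ = 2ℏ.

θ_min ≈ 35.26°; |L|−L_z,max ≈ 0.4495ℏ; L_z,max = 2ℏ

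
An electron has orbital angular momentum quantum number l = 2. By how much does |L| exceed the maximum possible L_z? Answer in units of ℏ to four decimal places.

|L| = √6 ℏ ≈ 2.4495ℏ, while L_z,max = lℏ = 2ℏ.
The difference is (√6 − 2)ℏ ≈ 0.4495ℏ.

|L| − L_z,max ≈ 0.4495ℏ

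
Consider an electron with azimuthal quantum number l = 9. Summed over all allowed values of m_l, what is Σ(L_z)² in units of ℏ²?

m_l ∈ {-9, -8, -7, -6, -5, -4, -3, -2, -1, 0, 1, 2, 3, 4, 5, 6, 7, 8, 9}.
Σ m_l² = l(l+1)(2l+1)/3 = 9·10·19/3 = 570.

Σ(L_z)² = 570 ℏ²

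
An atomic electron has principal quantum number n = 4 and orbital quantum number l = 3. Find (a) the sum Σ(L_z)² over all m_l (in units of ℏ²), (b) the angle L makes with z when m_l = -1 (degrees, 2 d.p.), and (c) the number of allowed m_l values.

Σ m_l² = 28, so Σ(L_z)² = 28 ℏ².
For m_l = -1: cos θ = -1/√12, θ ≈ 106.78°.
There are 2l+1 = 7 values of m_l.

Σ(L_z)² = 28 ℏ²; θ(m_l=-1) ≈ 106.78°; 7 values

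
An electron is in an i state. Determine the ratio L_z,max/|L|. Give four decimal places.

For an i orbital, l = 6.
|L| = √42 ℏ ≈ 6.4807ℏ, while L_z,max = lℏ = 6ℏ.
L_z,max/|L| = 6/√42 = 0.9258.

L_z,max/|L| = 0.9258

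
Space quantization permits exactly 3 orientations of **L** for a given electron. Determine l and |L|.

2l + 1 = 3 ⇒ l = 1.
Then |L| = √(l(l+1)) ℏ = √2 ℏ.

l = 1, |L| = √2 ℏ ≈ 1.414ℏ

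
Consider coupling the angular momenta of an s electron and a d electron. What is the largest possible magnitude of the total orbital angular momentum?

|L_tot|_max = √6 ℏ ≈ 2.449ℏ

L runs from |0 − 2| = 2 to 0 + 2 = 2.
Allowed values: L = 2.
The largest magnitude corresponds to L = 2: |L_tot| = ℏ√(2·3) = √6 ℏ.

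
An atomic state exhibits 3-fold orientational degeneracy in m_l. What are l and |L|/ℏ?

Since there are 2l+1 = 3 values of m_l, l = 1.
|L| = ℏ√(l(l+1)) = ℏ√(1·2) = √2 ℏ.

l = 1, |L| = √2 ℏ ≈ 1.414ℏ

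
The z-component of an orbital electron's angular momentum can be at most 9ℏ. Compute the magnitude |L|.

L_z,max = lℏ, so l = 9.
|L| = √(l(l+1)) ℏ = 3√10 ℏ.

|L| = 3√10 ℏ ≈ 9.487ℏ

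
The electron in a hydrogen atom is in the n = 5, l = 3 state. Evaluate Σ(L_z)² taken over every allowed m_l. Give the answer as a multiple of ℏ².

Σ(L_z)² = 28 ℏ²

m_l ∈ {-3, -2, -1, 0, 1, 2, 3}.
Σ m_l² = l(l+1)(2l+1)/3 = 3·4·7/3 = 28.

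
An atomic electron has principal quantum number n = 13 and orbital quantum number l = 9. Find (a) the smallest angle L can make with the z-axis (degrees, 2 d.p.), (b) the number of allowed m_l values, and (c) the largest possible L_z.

θ_min ≈ 18.43°; 19 values; L_z,max = 9ℏ

cos θ_min = 9/√90, so θ_min ≈ 18.43°.
There are 2l+1 = 19 values of m_l.
L_z,max = lℏ = 9ℏ.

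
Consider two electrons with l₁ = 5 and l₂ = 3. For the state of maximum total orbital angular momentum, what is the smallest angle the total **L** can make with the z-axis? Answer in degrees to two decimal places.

By the triangle rule, |l₁ − l₂| ≤ L ≤ l₁ + l₂.
So L can be 2, 3, 4, 5, 6, 7, 8.
The maximum is L = 8, with |L_tot| = ℏ√(8·9) = 6√2 ℏ.
The minimum angle with z is arccos(8/√72) ≈ 19.47°.

θ_min ≈ 19.47°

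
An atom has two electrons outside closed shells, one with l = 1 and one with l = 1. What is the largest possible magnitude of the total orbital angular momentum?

|L_tot|_max = √6 ℏ ≈ 2.449ℏ

L runs from |1 − 1| = 0 to 1 + 1 = 2.
L ∈ {0, 1, 2}.
The largest magnitude corresponds to L = 2: |L_tot| = ℏ√(2·3) = √6 ℏ.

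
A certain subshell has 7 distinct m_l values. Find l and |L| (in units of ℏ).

2l + 1 = 7 ⇒ l = 3.
|L| = ℏ√(l(l+1)) = ℏ√(3·4) = 2√3 ℏ.

l = 3, |L| = 2√3 ℏ ≈ 3.464ℏ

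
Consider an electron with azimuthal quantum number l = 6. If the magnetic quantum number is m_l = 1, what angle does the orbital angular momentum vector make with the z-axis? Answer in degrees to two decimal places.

θ ≈ 81.12°

|L| = ℏ√(l(l+1)) = √42 ℏ.
L_z = m_l ℏ = 1ℏ.
cos θ = L_z/|L| = 1/√42, so θ ≈ 81.12°.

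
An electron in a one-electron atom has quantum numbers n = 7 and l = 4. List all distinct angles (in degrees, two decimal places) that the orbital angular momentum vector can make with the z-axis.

|L| = √(l(l+1)) ℏ = 2√5 ℏ.
cos θ = m_l/√20 for each m_l ∈ {-4, -3, -2, -1, 0, 1, 2, 3, 4}.

θ ∈ {26.57°, 47.87°, 63.43°, 77.08°, 90.00°, 102.92°, 116.57°, 132.13°, 153.43°}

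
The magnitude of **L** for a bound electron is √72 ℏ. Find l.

l = 8

Since |L|² = l(l+1)ℏ², l(l+1) = 72.
The positive root is l = 8.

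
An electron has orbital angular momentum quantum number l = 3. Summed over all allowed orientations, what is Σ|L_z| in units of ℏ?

m_l ∈ {-3, -2, -1, 0, 1, 2, 3}.
Σ|m_l| = 2(1+2+…+3) = 12.

Σ|L_z| = 12 ℏ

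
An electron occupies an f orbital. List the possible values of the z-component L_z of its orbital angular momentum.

For an f orbital, l = 3.
L_z = m_l ℏ with m_l ranging from −l to +l in integer steps.
For l = 3: m_l ∈ {-3, -2, -1, 0, 1, 2, 3}.

L_z ∈ {−3ℏ, −2ℏ, −ℏ, 0, ℏ, 2ℏ, 3ℏ}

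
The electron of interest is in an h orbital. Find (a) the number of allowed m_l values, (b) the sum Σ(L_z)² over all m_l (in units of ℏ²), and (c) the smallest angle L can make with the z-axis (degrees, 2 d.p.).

11 values; Σ(L_z)² = 110 ℏ²; θ_min ≈ 24.09°

An h state has l = 5.
There are 2l+1 = 11 values of m_l.
Σ m_l² = 110, so Σ(L_z)² = 110 ℏ².
cos θ_min = 5/√30, so θ_min ≈ 24.09°.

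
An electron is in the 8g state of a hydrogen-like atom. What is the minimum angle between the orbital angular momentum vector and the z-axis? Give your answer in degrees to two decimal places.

θ_min ≈ 26.57°

For 8g, l = 4.
|L|² = l(l+1)ℏ² = 20ℏ², so |L| = 2√5 ℏ.
The smallest angle corresponds to the largest L_z, i.e. m_l = l = 4, giving L_z = 4ℏ.
cos θ_min = 4/√20, so θ_min ≈ 26.57°.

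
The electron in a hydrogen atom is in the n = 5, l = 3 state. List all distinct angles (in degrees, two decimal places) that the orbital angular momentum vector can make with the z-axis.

|L|² = l(l+1)ℏ² = 12ℏ², so |L| = 2√3 ℏ.
cos θ = m_l/√12 for each m_l ∈ {-3, -2, -1, 0, 1, 2, 3}.

θ ∈ {30.00°, 54.74°, 73.22°, 90.00°, 106.78°, 125.26°, 150.00°}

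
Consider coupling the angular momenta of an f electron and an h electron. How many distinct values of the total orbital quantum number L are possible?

Angular momentum addition gives L = |l₁ − l₂|, …, l₁ + l₂.
So L can be 2, 3, 4, 5, 6, 7, 8.
That is 7 values.

7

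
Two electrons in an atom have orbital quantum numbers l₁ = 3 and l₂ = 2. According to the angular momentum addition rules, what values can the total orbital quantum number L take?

Angular momentum addition gives L = |l₁ − l₂|, …, l₁ + l₂.
Allowed values: L = 1, 2, 3, 4, 5.

L = 1, 2, 3, 4, 5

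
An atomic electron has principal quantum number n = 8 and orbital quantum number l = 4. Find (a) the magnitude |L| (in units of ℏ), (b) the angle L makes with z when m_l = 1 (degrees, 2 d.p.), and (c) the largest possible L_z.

|L| = ℏ√(4·5) = 2√5 ℏ ≈ 4.472ℏ.
For m_l = 1: cos θ = 1/√20, θ ≈ 77.08°.
L_z,max = lℏ = 4ℏ.

|L| = 2√5 ℏ ≈ 4.472ℏ; θ(m_l=1) ≈ 77.08°; L_z,max = 4ℏ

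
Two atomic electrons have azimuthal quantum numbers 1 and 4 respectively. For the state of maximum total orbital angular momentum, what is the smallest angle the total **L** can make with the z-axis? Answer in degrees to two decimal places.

θ_min ≈ 24.09°

By the triangle rule, |l₁ − l₂| ≤ L ≤ l₁ + l₂.
L ∈ {3, 4, 5}.
The maximum is L = 5, with |L_tot| = ℏ√(5·6) = √30 ℏ.
The minimum angle with z is arccos(5/√30) ≈ 24.09°.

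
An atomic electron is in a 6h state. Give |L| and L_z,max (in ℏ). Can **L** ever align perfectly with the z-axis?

No: L_z,max = 5ℏ < |L| = √30 ℏ ≈ 5.477ℏ

The 6h subshell has l = 5.
|L| = √30 ℏ ≈ 5.4772ℏ, while L_z,max = lℏ = 5ℏ.
Since |L| > L_z,max, the vector can never point exactly along z; the closest it comes is θ_min = arccos(5/√30) ≈ 24.1°.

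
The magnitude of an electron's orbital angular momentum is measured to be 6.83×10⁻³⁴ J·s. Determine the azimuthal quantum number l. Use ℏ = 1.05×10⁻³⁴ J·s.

l = 6

|L|/ℏ = (6.83×10⁻³⁴)/(1.05×10⁻³⁴) ≈ 6.505.
Set l(l+1) = 42.31; the integer solution is l = 6.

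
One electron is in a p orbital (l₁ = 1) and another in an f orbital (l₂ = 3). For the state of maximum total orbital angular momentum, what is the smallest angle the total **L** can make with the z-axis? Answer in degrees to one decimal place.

Angular momentum addition gives L = |l₁ − l₂|, …, l₁ + l₂.
L ∈ {2, 3, 4}.
The maximum is L = 4, with |L_tot| = ℏ√(4·5) = 2√5 ℏ.
The minimum angle with z is arccos(4/√20) ≈ 26.6°.

θ_min ≈ 26.6°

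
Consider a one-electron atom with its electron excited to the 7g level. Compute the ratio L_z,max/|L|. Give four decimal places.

L_z,max/|L| = 0.8944

The 7g level has l = 4.
|L| = 2√5 ℏ ≈ 4.4721ℏ, while L_z,max = lℏ = 4ℏ.
L_z,max/|L| = 4/√20 = 0.8944.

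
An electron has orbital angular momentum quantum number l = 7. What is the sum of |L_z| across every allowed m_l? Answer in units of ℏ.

Σ|L_z| = 56 ℏ

m_l ∈ {-7, -6, -5, -4, -3, -2, -1, 0, 1, 2, 3, 4, 5, 6, 7}.
Σ|m_l| = 2·7(7+1)/2 = 56.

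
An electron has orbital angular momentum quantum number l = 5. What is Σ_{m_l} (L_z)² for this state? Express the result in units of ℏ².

The allowed m_l values are -5, -4, -3, -2, -1, 0, 1, 2, 3, 4, 5.
Summing m² from −5 to 5: Σ m_l² = 110.

Σ(L_z)² = 110 ℏ²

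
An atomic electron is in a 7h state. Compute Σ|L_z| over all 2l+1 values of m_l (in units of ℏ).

For 7h, l = 5.
m_l runs from −5 to 5, i.e. {-5, -4, -3, -2, -1, 0, 1, 2, 3, 4, 5}.
Σ|m_l| = l(l+1) = 30.

Σ|L_z| = 30 ℏ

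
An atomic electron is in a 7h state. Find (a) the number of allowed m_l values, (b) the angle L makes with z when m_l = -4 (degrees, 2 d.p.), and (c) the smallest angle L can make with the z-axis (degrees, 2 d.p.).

11 values; θ(m_l=-4) ≈ 136.91°; θ_min ≈ 24.09°

7h means n = 7, l = 5.
There are 2l+1 = 11 values of m_l.
For m_l = -4: cos θ = -4/√30, θ ≈ 136.91°.
cos θ_min = 5/√30, so θ_min ≈ 24.09°.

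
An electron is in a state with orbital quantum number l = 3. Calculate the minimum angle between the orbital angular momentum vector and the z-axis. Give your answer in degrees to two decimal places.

|L| = √(l(l+1)) ℏ = 2√3 ℏ.
The smallest angle corresponds to the largest L_z, i.e. m_l = l = 3, giving L_z = 3ℏ.
cos θ_min = 3/√12, so θ_min ≈ 30.00°.

θ_min ≈ 30.00°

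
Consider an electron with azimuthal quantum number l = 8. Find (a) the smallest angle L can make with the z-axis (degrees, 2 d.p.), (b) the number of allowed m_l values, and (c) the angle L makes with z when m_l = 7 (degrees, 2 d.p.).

θ_min ≈ 19.47°; 17 values; θ(m_l=7) ≈ 34.42°

cos θ_min = 8/√72, so θ_min ≈ 19.47°.
There are 2l+1 = 17 values of m_l.
For m_l = 7: cos θ = 7/√72, θ ≈ 34.42°.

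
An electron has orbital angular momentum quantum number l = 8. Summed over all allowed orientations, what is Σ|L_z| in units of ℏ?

Σ|L_z| = 72 ℏ

The allowed m_l values are -8, -7, -6, -5, -4, -3, -2, -1, 0, 1, 2, 3, 4, 5, 6, 7, 8.
Σ|m_l| = 2(1+2+…+8) = 72.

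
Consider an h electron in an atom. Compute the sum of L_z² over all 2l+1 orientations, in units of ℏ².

The letter h corresponds to l = 5.
m_l ∈ {-5, -4, -3, -2, -1, 0, 1, 2, 3, 4, 5}.
Σ m_l² = 2·(1 + 4 + 9 + 16 + 25) = 110.

Σ(L_z)² = 110 ℏ²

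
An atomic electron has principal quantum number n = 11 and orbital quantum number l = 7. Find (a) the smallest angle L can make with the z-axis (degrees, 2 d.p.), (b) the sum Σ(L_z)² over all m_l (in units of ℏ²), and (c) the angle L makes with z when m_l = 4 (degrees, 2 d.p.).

cos θ_min = 7/√56, so θ_min ≈ 20.70°.
Σ m_l² = 280, so Σ(L_z)² = 280 ℏ².
For m_l = 4: cos θ = 4/√56, θ ≈ 57.69°.

θ_min ≈ 20.70°; Σ(L_z)² = 280 ℏ²; θ(m_l=4) ≈ 57.69°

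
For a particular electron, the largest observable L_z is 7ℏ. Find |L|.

The maximum L_z equals lℏ, giving l = 7.
|L| = √(l(l+1)) ℏ = 2√14 ℏ.

|L| = 2√14 ℏ ≈ 7.483ℏ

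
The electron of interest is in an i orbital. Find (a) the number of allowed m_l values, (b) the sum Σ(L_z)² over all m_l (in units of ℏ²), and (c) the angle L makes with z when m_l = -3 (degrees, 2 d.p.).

13 values; Σ(L_z)² = 182 ℏ²; θ(m_l=-3) ≈ 117.58°

For an i orbital, l = 6.
There are 2l+1 = 13 values of m_l.
Σ m_l² = 182, so Σ(L_z)² = 182 ℏ².
For m_l = -3: cos θ = -3/√42, θ ≈ 117.58°.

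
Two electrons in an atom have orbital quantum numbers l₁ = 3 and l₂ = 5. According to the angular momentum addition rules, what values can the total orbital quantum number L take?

L = 2, 3, 4, 5, 6, 7, 8

L runs from |3 − 5| = 2 to 3 + 5 = 8.
Allowed values: L = 2, 3, 4, 5, 6, 7, 8.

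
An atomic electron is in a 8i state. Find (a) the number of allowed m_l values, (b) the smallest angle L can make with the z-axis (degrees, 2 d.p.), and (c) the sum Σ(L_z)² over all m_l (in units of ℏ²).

13 values; θ_min ≈ 22.21°; Σ(L_z)² = 182 ℏ²

8i means n = 8, l = 6.
There are 2l+1 = 13 values of m_l.
cos θ_min = 6/√42, so θ_min ≈ 22.21°.
Σ m_l² = 182, so Σ(L_z)² = 182 ℏ².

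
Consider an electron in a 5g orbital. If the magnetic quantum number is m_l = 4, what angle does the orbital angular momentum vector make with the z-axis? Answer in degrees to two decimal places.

θ ≈ 26.57°

For 5g, l = 4.
|L| = ℏ√(l(l+1)) = 2√5 ℏ.
L_z = m_l ℏ = 4ℏ.
cos θ = L_z/|L| = 4/√20, so θ ≈ 26.57°.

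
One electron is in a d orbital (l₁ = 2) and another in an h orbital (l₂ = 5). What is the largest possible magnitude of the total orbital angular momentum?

|L_tot|_max = 2√14 ℏ ≈ 7.483ℏ

The total orbital quantum number L ranges from |l₁ − l₂| to l₁ + l₂ in integer steps.
So L can be 3, 4, 5, 6, 7.
The largest magnitude corresponds to L = 7: |L_tot| = ℏ√(7·8) = 2√14 ℏ.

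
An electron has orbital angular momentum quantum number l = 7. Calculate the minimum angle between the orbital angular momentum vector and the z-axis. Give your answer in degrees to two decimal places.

|L| = ℏ√(l(l+1)) = 2√14 ℏ.
The smallest angle corresponds to the largest L_z, i.e. m_l = l = 7, giving L_z = 7ℏ.
cos θ_min = 7/√56, so θ_min ≈ 20.70°.

θ_min ≈ 20.70°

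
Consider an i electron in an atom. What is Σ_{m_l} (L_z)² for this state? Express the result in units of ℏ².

Σ(L_z)² = 182 ℏ²

For an i orbital, l = 6.
m_l ∈ {-6, -5, -4, -3, -2, -1, 0, 1, 2, 3, 4, 5, 6}.
Σ m_l² = 2·(1 + 4 + 9 + 16 + 25 + 36) = 182.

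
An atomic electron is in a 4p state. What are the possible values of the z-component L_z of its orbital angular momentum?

L_z ∈ {−ℏ, 0, ℏ}

4p means n = 4, l = 1.
L_z = m_l ℏ with m_l ranging from −l to +l in integer steps.
For l = 1: m_l ∈ {-1, 0, 1}.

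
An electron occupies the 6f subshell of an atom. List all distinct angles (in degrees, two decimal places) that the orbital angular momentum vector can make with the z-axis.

θ ∈ {30.00°, 54.74°, 73.22°, 90.00°, 106.78°, 125.26°, 150.00°}

For 6f, l = 3.
|L| = ℏ√(l(l+1)) = 2√3 ℏ.
cos θ = m_l/√12 for each m_l ∈ {-3, -2, -1, 0, 1, 2, 3}.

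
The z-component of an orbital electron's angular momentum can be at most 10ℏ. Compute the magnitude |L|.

|L| = √110 ℏ ≈ 10.488ℏ

The maximum L_z equals lℏ, giving l = 10.
|L| = √(l(l+1)) ℏ = √110 ℏ.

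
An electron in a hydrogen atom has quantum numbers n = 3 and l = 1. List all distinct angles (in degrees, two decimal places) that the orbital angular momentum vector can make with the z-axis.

|L|² = l(l+1)ℏ² = 2ℏ², so |L| = √2 ℏ.
cos θ = m_l/√2 for each m_l ∈ {-1, 0, 1}.

θ ∈ {45.00°, 90.00°, 135.00°}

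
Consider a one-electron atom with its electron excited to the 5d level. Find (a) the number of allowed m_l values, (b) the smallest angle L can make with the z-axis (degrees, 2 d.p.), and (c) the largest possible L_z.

The 5d level has l = 2.
There are 2l+1 = 5 values of m_l.
cos θ_min = 2/√6, so θ_min ≈ 35.26°.
L_z,max = lℏ = 2ℏ.

5 values; θ_min ≈ 35.26°; L_z,max = 2ℏ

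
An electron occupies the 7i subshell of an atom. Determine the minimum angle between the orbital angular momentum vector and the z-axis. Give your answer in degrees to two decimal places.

θ_min ≈ 22.21°

7i means n = 7, l = 6.
|L| = ℏ√(l(l+1)) = √42 ℏ.
The smallest angle corresponds to the largest L_z, i.e. m_l = l = 6, giving L_z = 6ℏ.
cos θ_min = 6/√42, so θ_min ≈ 22.21°.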